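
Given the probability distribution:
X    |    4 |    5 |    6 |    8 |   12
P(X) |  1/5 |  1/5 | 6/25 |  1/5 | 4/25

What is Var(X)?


E[X] = 169/25
E[X²] = 1317/25
Var(X) = E[X²] - (E[X])² = 1317/25 - 28561/625 = 4364/625

Var(X) = 4364/625 ≈ 6.9824


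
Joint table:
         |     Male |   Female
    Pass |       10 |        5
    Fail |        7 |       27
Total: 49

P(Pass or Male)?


P(Pass∨Male) = P(Pass) + P(Male) - P(Pass∧Male)
= (15 + 17 - 10)/49 = 22/49

P = 22/49 ≈ 44.90%


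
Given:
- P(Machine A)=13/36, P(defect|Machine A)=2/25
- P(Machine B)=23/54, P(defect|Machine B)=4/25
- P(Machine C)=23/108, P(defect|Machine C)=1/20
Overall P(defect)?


P(B) = Σ P(B|Aᵢ)×P(Aᵢ)
  2/25×13/36 = 13/450
  4/25×23/54 = 46/675
  1/20×23/108 = 23/2160
Sum = 1163/10800

P(defect) = 1163/10800 ≈ 10.77%


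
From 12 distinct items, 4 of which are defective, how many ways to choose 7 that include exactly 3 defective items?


Choose 3 of the 4 defective items and 4 of the other 8 items:
C(4,3)×C(8,4) = 4×70 = 280

280


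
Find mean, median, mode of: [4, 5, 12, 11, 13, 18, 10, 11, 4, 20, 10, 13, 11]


Sorted: [4, 4, 5, 10, 10, 11, 11, 11, 12, 13, 13, 18, 20]
Mean = 142/13
Median = 11
Freq: {4: 2, 5: 1, 12: 1, 11: 3, 13: 2, 18: 1, 10: 2, 20: 1}
Mode: [11]

Mean=142/13, Median=11, Mode=11


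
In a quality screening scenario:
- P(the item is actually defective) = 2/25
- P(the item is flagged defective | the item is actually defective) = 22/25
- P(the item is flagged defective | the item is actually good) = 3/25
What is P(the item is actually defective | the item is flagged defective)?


Using Bayes' theorem:
P(A|B) = P(B|A)·P(A) / P(B)

P(the item is flagged defective) = 22/25 × 2/25 + 3/25 × 23/25
= 44/625 + 69/625 = 113/625

P(the item is actually defective|the item is flagged defective) = (44/625) / (113/625) = 44/113

P(the item is actually defective|the item is flagged defective) = 44/113 ≈ 38.94%


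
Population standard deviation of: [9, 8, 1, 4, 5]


Mean = 27/5
  (9-27/5)²=324/25
  (8-27/5)²=169/25
  (1-27/5)²=484/25
  (4-27/5)²=49/25
  (5-27/5)²=4/25
Σ(x-μ)² = 206/5
σ² = (206/5)/5 = 206/25

σ = √(206/25) ≈ 2.8705


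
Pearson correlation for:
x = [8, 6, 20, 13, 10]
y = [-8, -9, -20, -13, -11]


n=5, Σx=57, Σy=-61, Σxy=-797, Σx²=769, Σy²=835
r = (5×(-797) - 57×(-61))/√((5×769 - 57²)(5×835 - (-61)²))
= -508/√(596×454) = -508/√270584 ≈ -508/520.1769 ≈ -0.9766

r ≈ -0.9766


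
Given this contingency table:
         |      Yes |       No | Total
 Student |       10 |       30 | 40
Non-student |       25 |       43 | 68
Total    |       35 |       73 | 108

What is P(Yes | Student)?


P(Yes | Student) = 10/(10+30) = 10/40 = 1/4

P(Yes|Student) = 1/4 ≈ 25.00%


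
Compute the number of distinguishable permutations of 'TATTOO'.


Letters: 6, freq: {'T': 3, 'A': 1, 'O': 2}
6!/(3!×1!×2!) = 720/12 = 60

60


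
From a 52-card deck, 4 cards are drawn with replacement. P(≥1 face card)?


P(not a face card) = 40/52 = 10/13
P(none in 4 draws) = (10/13)^4 = 10000/28561
P(≥1 face card) = 1 - 10000/28561 = 18561/28561

P = 18561/28561 ≈ 64.99%


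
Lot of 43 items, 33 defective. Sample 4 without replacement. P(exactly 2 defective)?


Hypergeometric: C(33,2)×C(10,2)/C(43,4)
= 528×45/123410 = 2376/12341

P(X=2) = 2376/12341 ≈ 19.25%


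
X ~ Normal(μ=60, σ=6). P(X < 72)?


z = (72-60)/6 = 2.0
P(Z < 2.0) = 0.9772

P(X < 72) ≈ 0.9772


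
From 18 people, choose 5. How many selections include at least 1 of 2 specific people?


Complement: C(18,5) - C(16,5) = 8568 - 4368 = 4200

4200


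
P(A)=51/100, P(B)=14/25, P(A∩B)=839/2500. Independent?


P(A)×P(B) = 357/1250
P(A∩B) = 839/2500
Not equal → NOT independent

No, not independent


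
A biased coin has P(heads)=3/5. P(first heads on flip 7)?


Geometric: P(X=7) = (1-p)^(k-1)×p = (2/5)^6×3/5 = 192/78125

P(X=7) = 192/78125 ≈ 0.25%


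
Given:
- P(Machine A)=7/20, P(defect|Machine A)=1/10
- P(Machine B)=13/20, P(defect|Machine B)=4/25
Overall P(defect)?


P(B) = Σ P(B|Aᵢ)×P(Aᵢ)
  1/10×7/20 = 7/200
  4/25×13/20 = 13/125
Sum = 139/1000

P(defect) = 139/1000 ≈ 13.90%


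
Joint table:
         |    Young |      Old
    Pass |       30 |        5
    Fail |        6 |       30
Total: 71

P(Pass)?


P(Pass) = (30+5)/71 = 35/71

P(Pass) = 35/71 ≈ 49.30%


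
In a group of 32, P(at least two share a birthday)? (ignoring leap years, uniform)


P(all different) = Π(365-i)/365 for i=0..31
= 0.246652
P(match) = 1 - 0.246652 = 0.753348

P ≈ 0.7533 ≈ 75.33%


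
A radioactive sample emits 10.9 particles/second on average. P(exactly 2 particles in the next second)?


Poisson(λ=10.9): P(X=2) = e^(-λ)×λ^k/k!
= e^(-10.9) × 10.9^2 / 2!
≈ 1.8458234e-05 × 118.81 / 2 ≈ 0.001097

P(X=2) ≈ 0.001097 ≈ 0.11%


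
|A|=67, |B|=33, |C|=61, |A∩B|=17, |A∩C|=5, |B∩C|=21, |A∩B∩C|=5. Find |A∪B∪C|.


|A∪B∪C| = 67+33+61-17-5-21+5 = 123

|A∪B∪C| = 123


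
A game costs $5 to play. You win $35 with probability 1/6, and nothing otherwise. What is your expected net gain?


E[gain] = (35-5)×1/6 + (-5)×5/6
= 5 - 25/6 = 5/6

Expected net gain = $5/6 ≈ $0.83


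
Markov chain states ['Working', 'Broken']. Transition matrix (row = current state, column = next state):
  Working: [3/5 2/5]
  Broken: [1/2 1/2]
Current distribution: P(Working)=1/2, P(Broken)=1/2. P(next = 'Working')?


P(next=Working) = Σᵢ P(now=i)×P(i→Working)
= 1/2×3/5 + 1/2×1/2
= 3/10 + 1/4 = 11/20

P = 11/20 ≈ 0.5500


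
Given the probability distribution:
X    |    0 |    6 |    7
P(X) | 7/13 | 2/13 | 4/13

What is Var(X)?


E[X] = 40/13
E[X²] = 268/13
Var(X) = E[X²] - (E[X])² = 268/13 - 1600/169 = 1884/169

Var(X) = 1884/169 ≈ 11.1479


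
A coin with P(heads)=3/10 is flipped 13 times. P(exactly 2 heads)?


Binomial: P(X=2) = C(13,2)×p^2×(1-p)^11
= 78 × 9/100 × 1977326743/100000000000 = 694041686793/5000000000000

P(X=2) = 694041686793/5000000000000 ≈ 13.88%


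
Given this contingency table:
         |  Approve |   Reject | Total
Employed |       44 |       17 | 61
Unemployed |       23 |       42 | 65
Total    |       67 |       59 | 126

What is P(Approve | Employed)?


P(Approve | Employed) = 44/(44+17) = 44/61

P(Approve|Employed) = 44/61 ≈ 72.13%


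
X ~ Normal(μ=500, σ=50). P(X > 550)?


z = (550-500)/50 = 1.0
P(X > 550) = 1 - P(Z ≤ 1.0) = 1 - 0.8413 = 0.1587

P(X > 550) ≈ 0.1587


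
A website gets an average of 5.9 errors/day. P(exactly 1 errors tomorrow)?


Poisson(λ=5.9): P(X=1) = e^(-λ)×λ^k/k!
= e^(-5.9) × 5.9^1 / 1!
≈ 0.002739444819 × 5.9 / 1 ≈ 0.016163

P(X=1) ≈ 0.016163 ≈ 1.62%


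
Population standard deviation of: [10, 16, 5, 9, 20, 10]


Mean = 70/6 = 35/3
  (10-35/3)²=25/9
  (16-35/3)²=169/9
  (5-35/3)²=400/9
  (9-35/3)²=64/9
  (20-35/3)²=625/9
  (10-35/3)²=25/9
Σ(x-μ)² = 436/3
σ² = (436/3)/6 = 218/9

σ = √(218/9) ≈ 4.9216


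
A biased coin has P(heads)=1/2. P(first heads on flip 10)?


Geometric: P(X=10) = (1-p)^(k-1)×p = (1/2)^9×1/2 = 1/1024

P(X=10) = 1/1024 ≈ 0.10%


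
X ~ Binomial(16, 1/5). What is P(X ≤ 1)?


P(X ≤ 1) = Σ P(X=i) for i=0..1
P(X=0) = 4294967296/152587890625
P(X=1) = 17179869184/152587890625
Sum = 4294967296/30517578125

P(X ≤ 1) = 4294967296/30517578125 ≈ 14.07%


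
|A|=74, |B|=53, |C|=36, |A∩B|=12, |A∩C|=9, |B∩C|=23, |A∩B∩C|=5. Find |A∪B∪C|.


|A∪B∪C| = 74+53+36-12-9-23+5 = 124

|A∪B∪C| = 124


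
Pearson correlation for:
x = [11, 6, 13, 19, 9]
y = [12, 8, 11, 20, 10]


n=5, Σx=58, Σy=61, Σxy=793, Σx²=768, Σy²=829
r = (5×793 - 58×61)/√((5×768 - 58²)(5×829 - 61²))
= 427/√(476×424) = 427/√201824 ≈ 427/449.2483 ≈ 0.9505

r ≈ 0.9505


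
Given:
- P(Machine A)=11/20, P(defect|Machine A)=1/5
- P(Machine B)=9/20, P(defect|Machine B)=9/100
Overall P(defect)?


P(B) = Σ P(B|Aᵢ)×P(Aᵢ)
  1/5×11/20 = 11/100
  9/100×9/20 = 81/2000
Sum = 301/2000

P(defect) = 301/2000 ≈ 15.05%


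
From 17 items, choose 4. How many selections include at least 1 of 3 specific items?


Complement: C(17,4) - C(14,4) = 2380 - 1001 = 1379

1379


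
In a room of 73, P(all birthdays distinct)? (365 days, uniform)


P(all different) = Π(365-i)/365 for i=0..72
= (365/365)×(364/365)×...×(293/365)
= 0.000439

P ≈ 0.0004 ≈ 0.04%


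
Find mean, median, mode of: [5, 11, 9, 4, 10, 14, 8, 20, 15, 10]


Sorted: [4, 5, 8, 9, 10, 10, 11, 14, 15, 20]
Mean = 106/10 = 53/5
Median = 10
Freq: {5: 1, 11: 1, 9: 1, 4: 1, 10: 2, 14: 1, 8: 1, 20: 1, 15: 1}
Mode: [10]

Mean=53/5, Median=10, Mode=10


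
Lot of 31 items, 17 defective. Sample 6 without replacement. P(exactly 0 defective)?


Hypergeometric: C(17,0)×C(14,6)/C(31,6)
= 1×3003/736281 = 11/2697

P(X=0) = 11/2697 ≈ 0.41%


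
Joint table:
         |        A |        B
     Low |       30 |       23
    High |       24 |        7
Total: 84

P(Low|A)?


P(Low|A) = 30/(30+24) = 30/54 = 5/9

P = 5/9 ≈ 55.56%


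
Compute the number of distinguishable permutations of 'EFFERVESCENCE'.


Letters: 13, freq: {'E': 5, 'F': 2, 'R': 1, 'V': 1, 'S': 1, 'C': 2, 'N': 1}
13!/(5!×2!×1!×1!×1!×2!×1!) = 6227020800/480 = 12972960

12972960


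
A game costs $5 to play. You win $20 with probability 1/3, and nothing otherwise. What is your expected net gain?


E[gain] = (20-5)×1/3 + (-5)×2/3
= 5 - 10/3 = 5/3

Expected net gain = $5/3 ≈ $1.67


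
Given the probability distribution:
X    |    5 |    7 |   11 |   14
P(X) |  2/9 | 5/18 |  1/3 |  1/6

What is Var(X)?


E[X] = 163/18
E[X²] = 553/6
Var(X) = E[X²] - (E[X])² = 553/6 - 26569/324 = 3293/324

Var(X) = 3293/324 ≈ 10.1636


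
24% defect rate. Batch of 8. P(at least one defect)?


P(all good) = (19/25)^8 = 16983563041/152587890625
P(≥1 defect) = 135604327584/152587890625

P = 135604327584/152587890625 ≈ 88.87%


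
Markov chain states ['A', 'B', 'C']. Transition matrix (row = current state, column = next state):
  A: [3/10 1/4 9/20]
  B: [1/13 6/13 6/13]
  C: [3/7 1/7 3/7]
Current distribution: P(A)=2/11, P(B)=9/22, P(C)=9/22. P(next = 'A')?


P(next=A) = Σᵢ P(now=i)×P(i→A)
= 2/11×3/10 + 9/22×1/13 + 9/22×3/7
= 3/55 + 9/286 + 27/154 = 1308/5005

P = 1308/5005 ≈ 0.2613


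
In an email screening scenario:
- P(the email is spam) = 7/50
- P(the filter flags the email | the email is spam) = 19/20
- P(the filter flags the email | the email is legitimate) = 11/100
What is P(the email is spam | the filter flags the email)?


Using Bayes' theorem:
P(A|B) = P(B|A)·P(A) / P(B)

P(the filter flags the email) = 19/20 × 7/50 + 11/100 × 43/50
= 133/1000 + 473/5000 = 569/2500

P(the email is spam|the filter flags the email) = (133/1000) / (569/2500) = 665/1138

P(the email is spam|the filter flags the email) = 665/1138 ≈ 58.44%


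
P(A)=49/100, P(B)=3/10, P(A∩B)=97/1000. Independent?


P(A)×P(B) = 147/1000
P(A∩B) = 97/1000
Not equal → NOT independent

No, not independent


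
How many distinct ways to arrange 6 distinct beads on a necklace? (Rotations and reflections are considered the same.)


Free circular arrangements: rotations and reflections both identified.
(n-1)!/2 = 5!/2 = 120/2 = 60

60


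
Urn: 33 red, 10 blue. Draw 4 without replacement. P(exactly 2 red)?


Hypergeometric: C(33,2)×C(10,2)/C(43,4)
= 528×45/123410 = 2376/12341

P(X=2) = 2376/12341 ≈ 19.25%


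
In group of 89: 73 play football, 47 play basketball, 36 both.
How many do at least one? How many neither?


|A∪B| = 73+47-36 = 84
Neither = 89-84 = 5

At least one: 84; Neither: 5


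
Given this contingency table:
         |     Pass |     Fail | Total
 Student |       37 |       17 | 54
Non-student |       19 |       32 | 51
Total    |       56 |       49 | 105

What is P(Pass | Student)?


P(Pass | Student) = 37/(37+17) = 37/54

P(Pass|Student) = 37/54 ≈ 68.52%


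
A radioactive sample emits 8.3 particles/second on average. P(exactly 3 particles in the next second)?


Poisson(λ=8.3): P(X=3) = e^(-λ)×λ^k/k!
= e^(-8.3) × 8.3^3 / 3!
≈ 0.0002485168271 × 571.787 / 6 ≈ 0.023683

P(X=3) ≈ 0.023683 ≈ 2.37%


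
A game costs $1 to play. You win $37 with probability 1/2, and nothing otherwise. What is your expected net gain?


E[gain] = (37-1)×1/2 + (-1)×1/2
= 18 - 1/2 = 35/2

Expected net gain = $35/2 ≈ $17.50


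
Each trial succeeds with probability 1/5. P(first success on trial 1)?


Geometric: P(X=1) = (1-p)^(k-1)×p = (4/5)^0×1/5 = 1/5

P(X=1) = 1/5 ≈ 20.00%


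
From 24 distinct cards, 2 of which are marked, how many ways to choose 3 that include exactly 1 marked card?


Choose 1 of the 2 marked cards and 2 of the other 22 cards:
C(2,1)×C(22,2) = 2×231 = 462

462


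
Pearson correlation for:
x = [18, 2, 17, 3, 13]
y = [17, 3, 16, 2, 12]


n=5, Σx=53, Σy=50, Σxy=746, Σx²=795, Σy²=702
r = (5×746 - 53×50)/√((5×795 - 53²)(5×702 - 50²))
= 1080/√(1166×1010) = 1080/√1177660 ≈ 1080/1085.2004 ≈ 0.9952

r ≈ 0.9952


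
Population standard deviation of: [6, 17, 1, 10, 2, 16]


Mean = 52/6 = 26/3
  (6-26/3)²=64/9
  (17-26/3)²=625/9
  (1-26/3)²=529/9
  (10-26/3)²=16/9
  (2-26/3)²=400/9
  (16-26/3)²=484/9
Σ(x-μ)² = 706/3
σ² = (706/3)/6 = 353/9

σ = √(353/9) ≈ 6.2628


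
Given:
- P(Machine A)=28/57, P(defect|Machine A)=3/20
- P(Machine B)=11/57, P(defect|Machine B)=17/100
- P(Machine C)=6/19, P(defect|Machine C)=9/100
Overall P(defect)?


P(B) = Σ P(B|Aᵢ)×P(Aᵢ)
  3/20×28/57 = 7/95
  17/100×11/57 = 187/5700
  9/100×6/19 = 27/950
Sum = 769/5700

P(defect) = 769/5700 ≈ 13.49%


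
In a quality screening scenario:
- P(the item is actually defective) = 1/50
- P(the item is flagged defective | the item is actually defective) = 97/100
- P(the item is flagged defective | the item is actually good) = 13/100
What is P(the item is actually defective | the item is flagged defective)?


Using Bayes' theorem:
P(A|B) = P(B|A)·P(A) / P(B)

P(the item is flagged defective) = 97/100 × 1/50 + 13/100 × 49/50
= 97/5000 + 637/5000 = 367/2500

P(the item is actually defective|the item is flagged defective) = (97/5000) / (367/2500) = 97/734

P(the item is actually defective|the item is flagged defective) = 97/734 ≈ 13.22%


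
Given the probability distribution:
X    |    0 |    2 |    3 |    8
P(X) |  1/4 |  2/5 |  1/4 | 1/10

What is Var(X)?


E[X] = 47/20
E[X²] = 41/4
Var(X) = E[X²] - (E[X])² = 41/4 - 2209/400 = 1891/400

Var(X) = 1891/400 ≈ 4.7275


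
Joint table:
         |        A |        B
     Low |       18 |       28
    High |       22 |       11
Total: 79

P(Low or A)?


P(Low∨A) = P(Low) + P(A) - P(Low∧A)
= (46 + 40 - 18)/79 = 68/79

P = 68/79 ≈ 86.08%


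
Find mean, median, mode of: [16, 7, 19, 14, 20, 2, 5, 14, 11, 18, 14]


Sorted: [2, 5, 7, 11, 14, 14, 14, 16, 18, 19, 20]
Mean = 140/11
Median = 14
Freq: {16: 1, 7: 1, 19: 1, 14: 3, 20: 1, 2: 1, 5: 1, 11: 1, 18: 1}
Mode: [14]

Mean=140/11, Median=14, Mode=14


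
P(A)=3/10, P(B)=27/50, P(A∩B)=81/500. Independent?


P(A)×P(B) = 81/500
P(A∩B) = 81/500
Equal ✓ → Independent

Yes, independent


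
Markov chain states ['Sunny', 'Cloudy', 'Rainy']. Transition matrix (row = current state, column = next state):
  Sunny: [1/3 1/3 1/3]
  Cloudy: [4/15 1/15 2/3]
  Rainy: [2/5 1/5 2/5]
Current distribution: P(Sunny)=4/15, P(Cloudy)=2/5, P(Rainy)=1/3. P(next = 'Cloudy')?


P(next=Cloudy) = Σᵢ P(now=i)×P(i→Cloudy)
= 4/15×1/3 + 2/5×1/15 + 1/3×1/5
= 4/45 + 2/75 + 1/15 = 41/225

P = 41/225 ≈ 0.1822


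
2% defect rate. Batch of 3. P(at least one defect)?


P(all good) = (49/50)^3 = 117649/125000
P(≥1 defect) = 7351/125000

P = 7351/125000 ≈ 5.88%


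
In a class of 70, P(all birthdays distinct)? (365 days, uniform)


P(all different) = Π(365-i)/365 for i=0..69
= (365/365)×(364/365)×...×(296/365)
= 0.000840

P ≈ 0.0008 ≈ 0.08%


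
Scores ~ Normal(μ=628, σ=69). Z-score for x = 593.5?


z = (x - μ)/σ = (593.5 - 628)/69 = -0.5

z = -0.5


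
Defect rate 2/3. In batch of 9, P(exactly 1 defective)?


Binomial: P(X=1) = C(9,1)×p^1×(1-p)^8
= 9 × 2/3 × 1/6561 = 2/2187

P(X=1) = 2/2187 ≈ 0.09%


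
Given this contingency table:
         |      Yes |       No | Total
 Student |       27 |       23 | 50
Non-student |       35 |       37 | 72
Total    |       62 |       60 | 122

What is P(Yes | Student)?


P(Yes | Student) = 27/(27+23) = 27/50

P(Yes|Student) = 27/50 ≈ 54.00%


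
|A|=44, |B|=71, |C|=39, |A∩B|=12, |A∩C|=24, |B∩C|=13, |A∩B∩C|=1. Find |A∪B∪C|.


|A∪B∪C| = 44+71+39-12-24-13+1 = 106

|A∪B∪C| = 106


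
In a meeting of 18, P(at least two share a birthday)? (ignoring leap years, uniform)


P(all different) = Π(365-i)/365 for i=0..17
= 0.653089
P(match) = 1 - 0.653089 = 0.346911

P ≈ 0.3469 ≈ 34.69%


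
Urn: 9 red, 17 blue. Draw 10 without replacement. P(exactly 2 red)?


Hypergeometric: C(9,2)×C(17,8)/C(26,10)
= 36×24310/5311735 = 72/437

P(X=2) = 72/437 ≈ 16.48%


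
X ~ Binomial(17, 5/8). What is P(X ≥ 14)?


P(X ≥ 14) = Σ P(X=i) for i=14..17
P(X=14) = 14007568359375/281474976710656
P(X=15) = 4669189453125/281474976710656
P(X=16) = 7781982421875/2251799813685248
P(X=17) = 762939453125/2251799813685248
Sum = 19744873046875/281474976710656

P(X ≥ 14) = 19744873046875/281474976710656 ≈ 7.01%


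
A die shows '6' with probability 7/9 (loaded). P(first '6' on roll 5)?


Geometric: P(X=5) = (1-p)^(k-1)×p = (2/9)^4×7/9 = 112/59049

P(X=5) = 112/59049 ≈ 0.19%


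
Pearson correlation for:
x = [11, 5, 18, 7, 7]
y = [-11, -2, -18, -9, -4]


n=5, Σx=48, Σy=-44, Σxy=-546, Σx²=568, Σy²=546
r = (5×(-546) - 48×(-44))/√((5×568 - 48²)(5×546 - (-44)²))
= -618/√(536×794) = -618/√425584 ≈ -618/652.3680 ≈ -0.9473

r ≈ -0.9473


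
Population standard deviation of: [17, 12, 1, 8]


Mean = 38/4 = 19/2
  (17-19/2)²=225/4
  (12-19/2)²=25/4
  (1-19/2)²=289/4
  (8-19/2)²=9/4
Σ(x-μ)² = 137
σ² = 137/4

σ = √(137/4) ≈ 5.8523


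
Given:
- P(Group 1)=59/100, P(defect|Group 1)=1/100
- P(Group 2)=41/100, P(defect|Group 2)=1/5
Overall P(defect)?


P(B) = Σ P(B|Aᵢ)×P(Aᵢ)
  1/100×59/100 = 59/10000
  1/5×41/100 = 41/500
Sum = 879/10000

P(defect) = 879/10000 ≈ 8.79%


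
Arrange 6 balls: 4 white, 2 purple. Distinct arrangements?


6!/(4!×2!) = 15

15


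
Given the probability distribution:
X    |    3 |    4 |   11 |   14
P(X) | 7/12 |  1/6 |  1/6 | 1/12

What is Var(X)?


E[X] = 65/12
E[X²] = 533/12
Var(X) = E[X²] - (E[X])² = 533/12 - 4225/144 = 2171/144

Var(X) = 2171/144 ≈ 15.0764


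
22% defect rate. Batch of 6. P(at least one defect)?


P(all good) = (39/50)^6 = 3518743761/15625000000
P(≥1 defect) = 12106256239/15625000000

P = 12106256239/15625000000 ≈ 77.48%


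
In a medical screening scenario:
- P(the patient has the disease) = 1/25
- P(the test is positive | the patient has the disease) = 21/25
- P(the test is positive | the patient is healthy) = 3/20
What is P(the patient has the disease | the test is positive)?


Using Bayes' theorem:
P(A|B) = P(B|A)·P(A) / P(B)

P(the test is positive) = 21/25 × 1/25 + 3/20 × 24/25
= 21/625 + 18/125 = 111/625

P(the patient has the disease|the test is positive) = (21/625) / (111/625) = 7/37

P(the patient has the disease|the test is positive) = 7/37 ≈ 18.92%


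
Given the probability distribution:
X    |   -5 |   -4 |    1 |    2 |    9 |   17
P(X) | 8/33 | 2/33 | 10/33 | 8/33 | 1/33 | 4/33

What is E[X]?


E[X] = Σ x·P(X=x)
= (-5)×(8/33) + (-4)×(2/33) + (1)×(10/33) + (2)×(8/33) + (9)×(1/33) + (17)×(4/33)
= 5/3

E[X] = 5/3


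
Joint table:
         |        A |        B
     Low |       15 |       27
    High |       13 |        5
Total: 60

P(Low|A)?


P(Low|A) = 15/(15+13) = 15/28

P = 15/28 ≈ 53.57%


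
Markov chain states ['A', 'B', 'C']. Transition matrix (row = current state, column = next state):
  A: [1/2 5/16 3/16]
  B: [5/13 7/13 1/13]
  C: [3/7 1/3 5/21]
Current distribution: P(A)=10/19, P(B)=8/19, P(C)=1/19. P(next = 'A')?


P(next=A) = Σᵢ P(now=i)×P(i→A)
= 10/19×1/2 + 8/19×5/13 + 1/19×3/7
= 5/19 + 40/247 + 3/133 = 774/1729

P = 774/1729 ≈ 0.4477


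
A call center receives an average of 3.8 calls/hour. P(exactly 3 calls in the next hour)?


Poisson(λ=3.8): P(X=3) = e^(-λ)×λ^k/k!
= e^(-3.8) × 3.8^3 / 3!
≈ 0.02237077186 × 54.872 / 6 ≈ 0.204588

P(X=3) ≈ 0.204588 ≈ 20.46%


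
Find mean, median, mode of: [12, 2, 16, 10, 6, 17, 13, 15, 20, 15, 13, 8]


Sorted: [2, 6, 8, 10, 12, 13, 13, 15, 15, 16, 17, 20]
Mean = 147/12 = 49/4
Median = 13
Freq: {12: 1, 2: 1, 16: 1, 10: 1, 6: 1, 17: 1, 13: 2, 15: 2, 20: 1, 8: 1}
Mode: [13, 15]

Mean=49/4, Median=13, Mode=[13, 15]


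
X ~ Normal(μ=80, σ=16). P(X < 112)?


z = (112-80)/16 = 2.0
P(Z < 2.0) = 0.9772

P(X < 112) ≈ 0.9772


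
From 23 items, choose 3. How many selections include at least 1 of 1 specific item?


Complement: C(23,3) - C(22,3) = 1771 - 1540 = 231

231


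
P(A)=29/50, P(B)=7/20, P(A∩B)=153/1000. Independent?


P(A)×P(B) = 203/1000
P(A∩B) = 153/1000
Not equal → NOT independent

No, not independent


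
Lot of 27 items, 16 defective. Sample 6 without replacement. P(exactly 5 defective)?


Hypergeometric: C(16,5)×C(11,1)/C(27,6)
= 4368×11/296010 = 56/345

P(X=5) = 56/345 ≈ 16.23%


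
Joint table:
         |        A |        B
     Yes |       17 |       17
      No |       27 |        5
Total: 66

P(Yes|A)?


P(Yes|A) = 17/(17+27) = 17/44

P = 17/44 ≈ 38.64%


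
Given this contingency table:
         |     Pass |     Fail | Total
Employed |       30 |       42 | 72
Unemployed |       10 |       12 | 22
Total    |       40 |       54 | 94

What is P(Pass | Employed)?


P(Pass | Employed) = 30/(30+42) = 30/72 = 5/12

P(Pass|Employed) = 5/12 ≈ 41.67%


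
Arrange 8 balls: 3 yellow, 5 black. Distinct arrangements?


8!/(3!×5!) = 56

56


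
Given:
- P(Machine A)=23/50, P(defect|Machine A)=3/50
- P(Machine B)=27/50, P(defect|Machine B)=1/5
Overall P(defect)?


P(B) = Σ P(B|Aᵢ)×P(Aᵢ)
  3/50×23/50 = 69/2500
  1/5×27/50 = 27/250
Sum = 339/2500

P(defect) = 339/2500 ≈ 13.56%


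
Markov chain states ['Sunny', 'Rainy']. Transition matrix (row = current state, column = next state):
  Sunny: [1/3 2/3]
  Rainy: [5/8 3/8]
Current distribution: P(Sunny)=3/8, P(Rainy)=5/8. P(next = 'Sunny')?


P(next=Sunny) = Σᵢ P(now=i)×P(i→Sunny)
= 3/8×1/3 + 5/8×5/8
= 1/8 + 25/64 = 33/64

P = 33/64 ≈ 0.5156


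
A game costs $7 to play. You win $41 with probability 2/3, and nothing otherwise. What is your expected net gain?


E[gain] = (41-7)×2/3 + (-7)×1/3
= 68/3 - 7/3 = 61/3

Expected net gain = $61/3 ≈ $20.33


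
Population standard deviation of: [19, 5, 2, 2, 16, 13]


Mean = 57/6 = 19/2
  (19-19/2)²=361/4
  (5-19/2)²=81/4
  (2-19/2)²=225/4
  (2-19/2)²=225/4
  (16-19/2)²=169/4
  (13-19/2)²=49/4
Σ(x-μ)² = 555/2
σ² = (555/2)/6 = 185/4

σ = √(185/4) ≈ 6.8007


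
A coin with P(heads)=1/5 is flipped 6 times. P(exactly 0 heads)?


Binomial: P(X=0) = C(6,0)×p^0×(1-p)^6
= 1 × 1 × 4096/15625 = 4096/15625

P(X=0) = 4096/15625 ≈ 26.21%


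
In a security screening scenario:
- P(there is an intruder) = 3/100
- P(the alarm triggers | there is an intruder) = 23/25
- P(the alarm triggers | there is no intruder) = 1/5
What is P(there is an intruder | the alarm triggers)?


Using Bayes' theorem:
P(A|B) = P(B|A)·P(A) / P(B)

P(the alarm triggers) = 23/25 × 3/100 + 1/5 × 97/100
= 69/2500 + 97/500 = 277/1250

P(there is an intruder|the alarm triggers) = (69/2500) / (277/1250) = 69/554

P(there is an intruder|the alarm triggers) = 69/554 ≈ 12.45%


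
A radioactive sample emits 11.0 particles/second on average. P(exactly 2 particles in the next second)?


Poisson(λ=11.0): P(X=2) = e^(-λ)×λ^k/k!
= e^(-11.0) × 11.0^2 / 2!
≈ 1.670170079e-05 × 121 / 2 ≈ 0.001010

P(X=2) ≈ 0.001010 ≈ 0.10%


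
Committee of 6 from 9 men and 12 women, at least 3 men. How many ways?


Count by #men:
  3M,3W: C(9,3)×C(12,3)=18480
  4M,2W: C(9,4)×C(12,2)=8316
  5M,1W: C(9,5)×C(12,1)=1512
  6M,0W: C(9,6)×C(12,0)=84
Total = 28392

28392


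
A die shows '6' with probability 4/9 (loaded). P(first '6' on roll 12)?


Geometric: P(X=12) = (1-p)^(k-1)×p = (5/9)^11×4/9 = 195312500/282429536481

P(X=12) = 195312500/282429536481 ≈ 0.07%


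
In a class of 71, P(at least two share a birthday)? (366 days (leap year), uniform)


P(all different) = Π(366-i)/366 for i=0..70
= 0.000694
P(match) = 1 - 0.000694 = 0.999306

P ≈ 0.9993 ≈ 99.93%


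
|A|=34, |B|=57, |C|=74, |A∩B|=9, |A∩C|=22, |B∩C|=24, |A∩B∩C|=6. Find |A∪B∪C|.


|A∪B∪C| = 34+57+74-9-22-24+6 = 116

|A∪B∪C| = 116


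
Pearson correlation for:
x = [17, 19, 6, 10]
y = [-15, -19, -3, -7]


n=4, Σx=52, Σy=-44, Σxy=-704, Σx²=786, Σy²=644
r = (4×(-704) - 52×(-44))/√((4×786 - 52²)(4×644 - (-44)²))
= -528/√(440×640) = -528/√281600 ≈ -528/530.6600 ≈ -0.9950

r ≈ -0.9950


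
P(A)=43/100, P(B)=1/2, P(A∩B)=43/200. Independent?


P(A)×P(B) = 43/200
P(A∩B) = 43/200
Equal ✓ → Independent

Yes, independent


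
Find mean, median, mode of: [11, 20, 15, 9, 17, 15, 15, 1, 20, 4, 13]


Sorted: [1, 4, 9, 11, 13, 15, 15, 15, 17, 20, 20]
Mean = 140/11
Median = 15
Freq: {11: 1, 20: 2, 15: 3, 9: 1, 17: 1, 1: 1, 4: 1, 13: 1}
Mode: [15]

Mean=140/11, Median=15, Mode=15


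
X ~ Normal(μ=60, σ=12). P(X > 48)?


z = (48-60)/12 = -1.0
P(X > 48) = 1 - P(Z ≤ -1.0) = 1 - 0.1587 = 0.8413

P(X > 48) ≈ 0.8413


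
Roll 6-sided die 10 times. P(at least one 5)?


P(no 5)^10 = (5/6)^10 = 9765625/60466176
P(≥1) = 1 - 9765625/60466176 = 50700551/60466176

P = 50700551/60466176 ≈ 83.85%


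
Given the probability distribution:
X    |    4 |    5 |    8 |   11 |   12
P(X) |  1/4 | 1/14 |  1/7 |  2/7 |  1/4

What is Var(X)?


E[X] = 121/14
E[X²] = 171/2
Var(X) = E[X²] - (E[X])² = 171/2 - 14641/196 = 2117/196

Var(X) = 2117/196 ≈ 10.8010


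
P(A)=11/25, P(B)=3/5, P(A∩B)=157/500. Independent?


P(A)×P(B) = 33/125
P(A∩B) = 157/500
Not equal → NOT independent

No, not independent


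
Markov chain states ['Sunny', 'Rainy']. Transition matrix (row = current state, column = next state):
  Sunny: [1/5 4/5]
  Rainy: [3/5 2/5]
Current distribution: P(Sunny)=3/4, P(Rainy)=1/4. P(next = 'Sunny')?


P(next=Sunny) = Σᵢ P(now=i)×P(i→Sunny)
= 3/4×1/5 + 1/4×3/5
= 3/20 + 3/20 = 3/10

P = 3/10 ≈ 0.3000


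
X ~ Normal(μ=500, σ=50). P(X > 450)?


z = (450-500)/50 = -1.0
P(X > 450) = 1 - P(Z ≤ -1.0) = 1 - 0.1587 = 0.8413

P(X > 450) ≈ 0.8413


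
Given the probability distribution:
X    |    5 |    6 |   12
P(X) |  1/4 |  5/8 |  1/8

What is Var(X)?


E[X] = 13/2
E[X²] = 187/4
Var(X) = E[X²] - (E[X])² = 187/4 - 169/4 = 9/2

Var(X) = 9/2 ≈ 4.5000


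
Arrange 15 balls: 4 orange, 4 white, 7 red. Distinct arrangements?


15!/(4!×4!×7!) = 450450

450450


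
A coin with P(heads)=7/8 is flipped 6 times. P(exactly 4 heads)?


Binomial: P(X=4) = C(6,4)×p^4×(1-p)^2
= 15 × 2401/4096 × 1/64 = 36015/262144

P(X=4) = 36015/262144 ≈ 13.74%


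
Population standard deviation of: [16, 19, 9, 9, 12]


Mean = 65/5 = 13
  (16-13)²=9
  (19-13)²=36
  (9-13)²=16
  (9-13)²=16
  (12-13)²=1
Σ(x-μ)² = 78
σ² = 78/5

σ = √(78/5) ≈ 3.9497


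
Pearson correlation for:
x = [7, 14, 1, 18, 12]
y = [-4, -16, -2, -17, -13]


n=5, Σx=52, Σy=-52, Σxy=-716, Σx²=714, Σy²=734
r = (5×(-716) - 52×(-52))/√((5×714 - 52²)(5×734 - (-52)²))
= -876/√(866×966) = -876/√836556 ≈ -876/914.6344 ≈ -0.9578

r ≈ -0.9578


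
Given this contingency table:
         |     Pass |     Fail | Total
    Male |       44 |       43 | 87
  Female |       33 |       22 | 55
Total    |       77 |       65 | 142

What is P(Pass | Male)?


P(Pass | Male) = 44/(44+43) = 44/87

P(Pass|Male) = 44/87 ≈ 50.57%


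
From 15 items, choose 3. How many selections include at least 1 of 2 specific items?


Complement: C(15,3) - C(13,3) = 455 - 286 = 169

169


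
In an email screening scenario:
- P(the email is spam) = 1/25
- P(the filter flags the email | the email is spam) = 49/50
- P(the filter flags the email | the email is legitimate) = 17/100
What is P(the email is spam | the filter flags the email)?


Using Bayes' theorem:
P(A|B) = P(B|A)·P(A) / P(B)

P(the filter flags the email) = 49/50 × 1/25 + 17/100 × 24/25
= 49/1250 + 102/625 = 253/1250

P(the email is spam|the filter flags the email) = (49/1250) / (253/1250) = 49/253

P(the email is spam|the filter flags the email) = 49/253 ≈ 19.37%


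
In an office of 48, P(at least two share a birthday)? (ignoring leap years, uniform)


P(all different) = Π(365-i)/365 for i=0..47
= 0.039402
P(match) = 1 - 0.039402 = 0.960598

P ≈ 0.9606 ≈ 96.06%


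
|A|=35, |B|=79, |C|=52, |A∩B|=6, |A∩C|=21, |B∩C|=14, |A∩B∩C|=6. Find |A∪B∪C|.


|A∪B∪C| = 35+79+52-6-21-14+6 = 131

|A∪B∪C| = 131


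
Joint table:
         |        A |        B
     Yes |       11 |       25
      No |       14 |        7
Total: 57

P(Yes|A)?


P(Yes|A) = 11/(11+14) = 11/25

P = 11/25 ≈ 44.00%


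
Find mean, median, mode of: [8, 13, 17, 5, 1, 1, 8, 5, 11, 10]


Sorted: [1, 1, 5, 5, 8, 8, 10, 11, 13, 17]
Mean = 79/10
Median = 8
Freq: {8: 2, 13: 1, 17: 1, 5: 2, 1: 2, 11: 1, 10: 1}
Mode: [1, 5, 8]

Mean=79/10, Median=8, Mode=[1, 5, 8]


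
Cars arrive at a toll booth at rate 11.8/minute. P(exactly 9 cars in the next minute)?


Poisson(λ=11.8): P(X=9) = e^(-λ)×λ^k/k!
= e^(-11.8) × 11.8^9 / 9!
≈ 7.504557915e-06 × 4435453859.15 / 362880 ≈ 0.091728

P(X=9) ≈ 0.091728 ≈ 9.17%


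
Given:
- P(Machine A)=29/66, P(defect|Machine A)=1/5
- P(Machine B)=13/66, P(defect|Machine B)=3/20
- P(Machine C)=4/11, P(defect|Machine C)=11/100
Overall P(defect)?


P(B) = Σ P(B|Aᵢ)×P(Aᵢ)
  1/5×29/66 = 29/330
  3/20×13/66 = 13/440
  11/100×4/11 = 1/25
Sum = 1039/6600

P(defect) = 1039/6600 ≈ 15.74%


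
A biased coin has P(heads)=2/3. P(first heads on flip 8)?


Geometric: P(X=8) = (1-p)^(k-1)×p = (1/3)^7×2/3 = 2/6561

P(X=8) = 2/6561 ≈ 0.03%


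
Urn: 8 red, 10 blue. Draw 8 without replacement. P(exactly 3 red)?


Hypergeometric: C(8,3)×C(10,5)/C(18,8)
= 56×252/43758 = 784/2431

P(X=3) = 784/2431 ≈ 32.25%


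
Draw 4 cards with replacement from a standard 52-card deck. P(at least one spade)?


P(not a spade) = 39/52 = 3/4
P(none in 4 draws) = (3/4)^4 = 81/256
P(≥1 spade) = 1 - 81/256 = 175/256

P = 175/256 ≈ 68.36%


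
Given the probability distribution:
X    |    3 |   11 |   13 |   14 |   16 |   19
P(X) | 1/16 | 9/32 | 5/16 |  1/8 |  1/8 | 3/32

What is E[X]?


E[X] = Σ x·P(X=x)
= (3)×(1/16) + (11)×(9/32) + (13)×(5/16) + (14)×(1/8) + (16)×(1/8) + (19)×(3/32)
= 103/8

E[X] = 103/8


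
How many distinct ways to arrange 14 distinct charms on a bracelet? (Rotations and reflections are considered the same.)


Free circular arrangements: rotations and reflections both identified.
(n-1)!/2 = 13!/2 = 6227020800/2 = 3113510400

3113510400


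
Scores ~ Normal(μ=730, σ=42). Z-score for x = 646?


z = (x - μ)/σ = (646 - 730)/42 = -2.0

z = -2.0


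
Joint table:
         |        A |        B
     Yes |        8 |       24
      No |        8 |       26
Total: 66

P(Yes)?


P(Yes) = (8+24)/66 = 32/66 = 16/33

P(Yes) = 16/33 ≈ 48.48%


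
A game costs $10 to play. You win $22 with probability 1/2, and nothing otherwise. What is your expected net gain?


E[gain] = (22-10)×1/2 + (-10)×1/2
= 6 - 5 = 1

Expected net gain = $1 ≈ $1.00


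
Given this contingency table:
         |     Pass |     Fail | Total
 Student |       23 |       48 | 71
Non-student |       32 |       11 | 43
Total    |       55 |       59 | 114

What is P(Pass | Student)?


P(Pass | Student) = 23/(23+48) = 23/71

P(Pass|Student) = 23/71 ≈ 32.39%


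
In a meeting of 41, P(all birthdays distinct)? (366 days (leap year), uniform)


P(all different) = Π(366-i)/366 for i=0..40
= (366/366)×(365/366)×...×(326/366)
= 0.097493

P ≈ 0.0975 ≈ 9.75%


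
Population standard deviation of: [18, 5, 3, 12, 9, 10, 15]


Mean = 72/7
  (18-72/7)²=2916/49
  (5-72/7)²=1369/49
  (3-72/7)²=2601/49
  (12-72/7)²=144/49
  (9-72/7)²=81/49
  (10-72/7)²=4/49
  (15-72/7)²=1089/49
Σ(x-μ)² = 1172/7
σ² = (1172/7)/7 = 1172/49

σ = √(1172/49) ≈ 4.8906


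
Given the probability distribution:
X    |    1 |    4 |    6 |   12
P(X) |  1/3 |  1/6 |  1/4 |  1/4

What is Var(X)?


E[X] = 11/2
E[X²] = 48
Var(X) = E[X²] - (E[X])² = 48 - 121/4 = 71/4

Var(X) = 71/4 ≈ 17.7500


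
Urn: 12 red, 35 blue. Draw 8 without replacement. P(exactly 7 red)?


Hypergeometric: C(12,7)×C(35,1)/C(47,8)
= 792×35/314457495 = 168/1905803

P(X=7) = 168/1905803 ≈ 0.01%


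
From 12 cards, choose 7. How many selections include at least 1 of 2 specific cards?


Complement: C(12,7) - C(10,7) = 792 - 120 = 672

672


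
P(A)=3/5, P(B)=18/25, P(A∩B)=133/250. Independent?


P(A)×P(B) = 54/125
P(A∩B) = 133/250
Not equal → NOT independent

No, not independent


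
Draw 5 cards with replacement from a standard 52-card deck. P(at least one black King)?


P(not a black King) = 50/52 = 25/26
P(none in 5 draws) = (25/26)^5 = 9765625/11881376
P(≥1 black King) = 1 - 9765625/11881376 = 2115751/11881376

P = 2115751/11881376 ≈ 17.81%


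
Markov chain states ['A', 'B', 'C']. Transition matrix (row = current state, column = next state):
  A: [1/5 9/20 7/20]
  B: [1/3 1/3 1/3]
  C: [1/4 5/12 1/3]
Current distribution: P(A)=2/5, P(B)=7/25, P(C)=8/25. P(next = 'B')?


P(next=B) = Σᵢ P(now=i)×P(i→B)
= 2/5×9/20 + 7/25×1/3 + 8/25×5/12
= 9/50 + 7/75 + 2/15 = 61/150

P = 61/150 ≈ 0.4067


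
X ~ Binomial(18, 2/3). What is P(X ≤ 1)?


P(X ≤ 1) = Σ P(X=i) for i=0..1
P(X=0) = 1/387420489
P(X=1) = 4/43046721
Sum = 37/387420489

P(X ≤ 1) = 37/387420489 ≈ 0.00%


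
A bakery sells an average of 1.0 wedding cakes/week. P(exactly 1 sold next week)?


Poisson(λ=1.0): P(X=1) = e^(-λ)×λ^k/k!
= e^(-1.0) × 1.0^1 / 1!
≈ 0.3678794412 × 1 / 1 ≈ 0.367879

P(X=1) ≈ 0.367879 ≈ 36.79%


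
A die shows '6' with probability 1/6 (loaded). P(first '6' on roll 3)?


Geometric: P(X=3) = (1-p)^(k-1)×p = (5/6)^2×1/6 = 25/216

P(X=3) = 25/216 ≈ 11.57%


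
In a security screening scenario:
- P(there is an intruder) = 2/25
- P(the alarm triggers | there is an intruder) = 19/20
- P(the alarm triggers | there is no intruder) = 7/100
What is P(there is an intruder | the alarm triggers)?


Using Bayes' theorem:
P(A|B) = P(B|A)·P(A) / P(B)

P(the alarm triggers) = 19/20 × 2/25 + 7/100 × 23/25
= 19/250 + 161/2500 = 351/2500

P(there is an intruder|the alarm triggers) = (19/250) / (351/2500) = 190/351

P(there is an intruder|the alarm triggers) = 190/351 ≈ 54.13%


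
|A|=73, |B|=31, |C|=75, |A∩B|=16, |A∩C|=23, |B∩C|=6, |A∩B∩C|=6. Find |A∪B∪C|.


|A∪B∪C| = 73+31+75-16-23-6+6 = 140

|A∪B∪C| = 140


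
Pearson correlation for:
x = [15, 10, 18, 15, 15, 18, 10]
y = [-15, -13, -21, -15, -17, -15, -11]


n=7, Σx=101, Σy=-107, Σxy=-1593, Σx²=1523, Σy²=1695
r = (7×(-1593) - 101×(-107))/√((7×1523 - 101²)(7×1695 - (-107)²))
= -344/√(460×416) = -344/√191360 ≈ -344/437.4471 ≈ -0.7864

r ≈ -0.7864


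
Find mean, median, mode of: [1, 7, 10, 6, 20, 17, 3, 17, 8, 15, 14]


Sorted: [1, 3, 6, 7, 8, 10, 14, 15, 17, 17, 20]
Mean = 118/11
Median = 10
Freq: {1: 1, 7: 1, 10: 1, 6: 1, 20: 1, 17: 2, 3: 1, 8: 1, 15: 1, 14: 1}
Mode: [17]

Mean=118/11, Median=10, Mode=17


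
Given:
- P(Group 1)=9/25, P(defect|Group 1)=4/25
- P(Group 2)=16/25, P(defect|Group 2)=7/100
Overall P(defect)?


P(B) = Σ P(B|Aᵢ)×P(Aᵢ)
  4/25×9/25 = 36/625
  7/100×16/25 = 28/625
Sum = 64/625

P(defect) = 64/625 ≈ 10.24%


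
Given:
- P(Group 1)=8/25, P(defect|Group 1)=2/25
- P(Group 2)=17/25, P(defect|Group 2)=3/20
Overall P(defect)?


P(B) = Σ P(B|Aᵢ)×P(Aᵢ)
  2/25×8/25 = 16/625
  3/20×17/25 = 51/500
Sum = 319/2500

P(defect) = 319/2500 ≈ 12.76%


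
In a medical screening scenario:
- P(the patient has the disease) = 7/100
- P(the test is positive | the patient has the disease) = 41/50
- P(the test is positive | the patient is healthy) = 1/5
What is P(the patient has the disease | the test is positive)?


Using Bayes' theorem:
P(A|B) = P(B|A)·P(A) / P(B)

P(the test is positive) = 41/50 × 7/100 + 1/5 × 93/100
= 287/5000 + 93/500 = 1217/5000

P(the patient has the disease|the test is positive) = (287/5000) / (1217/5000) = 287/1217

P(the patient has the disease|the test is positive) = 287/1217 ≈ 23.58%


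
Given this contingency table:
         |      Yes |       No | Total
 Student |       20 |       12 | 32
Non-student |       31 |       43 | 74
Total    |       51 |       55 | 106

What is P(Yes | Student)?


P(Yes | Student) = 20/(20+12) = 20/32 = 5/8

P(Yes|Student) = 5/8 ≈ 62.50%


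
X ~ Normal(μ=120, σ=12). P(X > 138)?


z = (138-120)/12 = 1.5
P(X > 138) = 1 - P(Z ≤ 1.5) = 1 - 0.9332 = 0.0668

P(X > 138) ≈ 0.0668


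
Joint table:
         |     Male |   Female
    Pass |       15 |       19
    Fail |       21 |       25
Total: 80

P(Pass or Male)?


P(Pass∨Male) = P(Pass) + P(Male) - P(Pass∧Male)
= (34 + 36 - 15)/80 = 55/80 = 11/16

P = 11/16 ≈ 68.75%


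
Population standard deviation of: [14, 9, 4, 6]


Mean = 33/4
  (14-33/4)²=529/16
  (9-33/4)²=9/16
  (4-33/4)²=289/16
  (6-33/4)²=81/16
Σ(x-μ)² = 227/4
σ² = (227/4)/4 = 227/16

σ = √(227/16) ≈ 3.7666


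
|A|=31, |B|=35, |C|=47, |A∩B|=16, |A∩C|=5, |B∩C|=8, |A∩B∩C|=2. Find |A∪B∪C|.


|A∪B∪C| = 31+35+47-16-5-8+2 = 86

|A∪B∪C| = 86


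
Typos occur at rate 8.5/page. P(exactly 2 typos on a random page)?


Poisson(λ=8.5): P(X=2) = e^(-λ)×λ^k/k!
= e^(-8.5) × 8.5^2 / 2!
≈ 0.000203468369 × 72.25 / 2 ≈ 0.007350

P(X=2) ≈ 0.007350 ≈ 0.74%


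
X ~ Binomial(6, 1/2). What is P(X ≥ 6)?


P(X ≥ 6) = Σ P(X=i) for i=6..6
P(X=6) = 1/64
Sum = 1/64

P(X ≥ 6) = 1/64 ≈ 1.56%


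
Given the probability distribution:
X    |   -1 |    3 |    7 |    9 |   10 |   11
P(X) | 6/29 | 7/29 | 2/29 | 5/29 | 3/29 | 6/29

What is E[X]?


E[X] = Σ x·P(X=x)
= (-1)×(6/29) + (3)×(7/29) + (7)×(2/29) + (9)×(5/29) + (10)×(3/29) + (11)×(6/29)
= 170/29

E[X] = 170/29


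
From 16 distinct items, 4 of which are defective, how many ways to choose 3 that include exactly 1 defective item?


Choose 1 of the 4 defective items and 2 of the other 12 items:
C(4,1)×C(12,2) = 4×66 = 264

264


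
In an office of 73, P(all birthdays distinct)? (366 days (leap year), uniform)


P(all different) = Π(366-i)/366 for i=0..72
= (366/366)×(365/366)×...×(294/366)
= 0.000449

P ≈ 0.0004 ≈ 0.04%


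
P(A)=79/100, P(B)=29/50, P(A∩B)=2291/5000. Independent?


P(A)×P(B) = 2291/5000
P(A∩B) = 2291/5000
Equal ✓ → Independent

Yes, independent


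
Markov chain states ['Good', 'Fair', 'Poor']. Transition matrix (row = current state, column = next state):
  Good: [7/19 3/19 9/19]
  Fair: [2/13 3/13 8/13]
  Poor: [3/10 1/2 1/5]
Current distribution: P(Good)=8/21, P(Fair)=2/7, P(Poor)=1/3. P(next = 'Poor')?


P(next=Poor) = Σᵢ P(now=i)×P(i→Poor)
= 8/21×9/19 + 2/7×8/13 + 1/3×1/5
= 24/133 + 16/91 + 1/15 = 1567/3705

P = 1567/3705 ≈ 0.4229
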